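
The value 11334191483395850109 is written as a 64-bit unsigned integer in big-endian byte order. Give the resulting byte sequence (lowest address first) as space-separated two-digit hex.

11334191483395850109 in hexadecimal, padded to 64 bits, is 0x9D4B231A60113F7D.
Split into bytes (most-significant first): 9D 4B 23 1A 60 11 3F 7D.
In big-endian order the high byte comes first in memory.
So the memory order matches the most-significant-first order: 9D 4B 23 1A 60 11 3F 7D.

9D 4B 23 1A 60 11 3F 7D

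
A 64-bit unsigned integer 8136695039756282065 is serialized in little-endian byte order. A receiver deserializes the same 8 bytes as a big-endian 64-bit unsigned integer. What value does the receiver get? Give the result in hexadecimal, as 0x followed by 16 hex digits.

8136695039756282065 in 64-bit hexadecimal is 0x70EB5907525B28D1.
Stored little-endian, the bytes at ascending addresses are D1 28 5B 52 07 59 EB 70.
Read back as big-endian, the last byte is least significant, giving 0xD1285B520759EB70.

0xD1285B520759EB70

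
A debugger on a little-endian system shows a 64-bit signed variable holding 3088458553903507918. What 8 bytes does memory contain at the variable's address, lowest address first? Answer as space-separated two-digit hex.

3088458553903507918 in hexadecimal, padded to 64 bits, is 0x2ADC68B100EF69CE.
Split into bytes (most-significant first): 2A DC 68 B1 00 EF 69 CE.
In little-endian order the low byte comes first in memory.
So at ascending addresses the bytes are CE 69 EF 00 B1 68 DC 2A.

CE 69 EF 00 B1 68 DC 2A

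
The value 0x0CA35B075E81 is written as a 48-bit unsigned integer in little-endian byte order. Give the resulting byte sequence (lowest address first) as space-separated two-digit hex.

Split into bytes (most-significant first): 0C A3 5B 07 5E 81.
In little-endian order the low byte comes first in memory.
So at ascending addresses the bytes are 81 5E 07 5B A3 0C.

81 5E 07 5B A3 0C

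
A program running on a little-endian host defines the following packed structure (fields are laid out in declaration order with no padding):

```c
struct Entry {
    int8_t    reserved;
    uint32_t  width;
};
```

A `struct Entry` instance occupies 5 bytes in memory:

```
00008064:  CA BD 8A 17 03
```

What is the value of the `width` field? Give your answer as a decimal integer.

`width` follows `reserved` (1 byte), so it starts at byte offset 1 and occupies 4 bytes.
Bytes at offsets 1..4: BD 8A 17 03.
Little-endian: lowest address holds the least-significant byte.
Reassemble most-significant byte first: 03 17 8A BD → 0x03178ABD.
0x03178ABD = 51874493.

51874493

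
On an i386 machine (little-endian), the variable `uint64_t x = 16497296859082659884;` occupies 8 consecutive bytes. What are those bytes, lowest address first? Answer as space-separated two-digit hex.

2C 18 CA 3F 16 2C F2 E4

16497296859082659884 in hexadecimal, padded to 64 bits, is 0xE4F22C163FCA182C.
Split into bytes (most-significant first): E4 F2 2C 16 3F CA 18 2C.
In little-endian order the low byte comes first in memory.
So at ascending addresses the bytes are 2C 18 CA 3F 16 2C F2 E4.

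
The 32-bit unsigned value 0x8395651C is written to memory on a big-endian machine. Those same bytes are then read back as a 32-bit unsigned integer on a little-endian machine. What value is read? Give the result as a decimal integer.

Stored big-endian, the bytes at ascending addresses are 83 95 65 1C.
Read back as little-endian, the first byte is least significant, giving 0x1C659583.
0x1C659583 = 476419459.

476419459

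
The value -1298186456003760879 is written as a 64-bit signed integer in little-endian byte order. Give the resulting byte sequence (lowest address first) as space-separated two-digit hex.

Two's complement of -1298186456003760879 in 64 bits: 1298186456003760879 = 0x120415B42253D2EF; invert → 0xEDFBEA4BDDAC2D10; add 1 → 0xEDFBEA4BDDAC2D11.
Split into bytes (most-significant first): ED FB EA 4B DD AC 2D 11.
Little-endian: lowest address holds the least-significant byte.
So at ascending addresses the bytes are 11 2D AC DD 4B EA FB ED.

11 2D AC DD 4B EA FB ED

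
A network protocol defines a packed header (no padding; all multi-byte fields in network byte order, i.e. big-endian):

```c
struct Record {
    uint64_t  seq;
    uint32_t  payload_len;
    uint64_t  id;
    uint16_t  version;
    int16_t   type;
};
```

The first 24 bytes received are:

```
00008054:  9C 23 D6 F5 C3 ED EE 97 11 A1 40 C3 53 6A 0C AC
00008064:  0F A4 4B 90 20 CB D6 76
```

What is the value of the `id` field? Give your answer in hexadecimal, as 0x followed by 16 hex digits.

`id` follows `seq` (8 B), `payload_len` (4 B), so it starts at offset 8 + 4 = 12 and occupies 8 bytes.
Bytes at offsets 12..19: 53 6A 0C AC 0F A4 4B 90.
Big-endian: lowest address holds the most-significant byte.
The bytes are already most-significant first: 0x536A0CAC0FA44B90.

0x536A0CAC0FA44B90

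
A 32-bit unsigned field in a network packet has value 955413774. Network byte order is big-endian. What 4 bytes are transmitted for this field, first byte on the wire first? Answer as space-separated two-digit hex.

955413774 in hexadecimal, padded to 32 bits, is 0x38F2750E.
Split into bytes (most-significant first): 38 F2 75 0E.
Big-endian: lowest address holds the most-significant byte.
So the memory order matches the most-significant-first order: 38 F2 75 0E.

38 F2 75 0E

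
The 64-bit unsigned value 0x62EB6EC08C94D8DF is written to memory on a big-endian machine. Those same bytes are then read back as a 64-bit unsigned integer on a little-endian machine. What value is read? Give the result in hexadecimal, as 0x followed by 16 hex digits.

Stored big-endian, the bytes at ascending addresses are 62 EB 6E C0 8C 94 D8 DF.
Read back as little-endian, the first byte is least significant, giving 0xDFD8948CC06EEB62.

0xDFD8948CC06EEB62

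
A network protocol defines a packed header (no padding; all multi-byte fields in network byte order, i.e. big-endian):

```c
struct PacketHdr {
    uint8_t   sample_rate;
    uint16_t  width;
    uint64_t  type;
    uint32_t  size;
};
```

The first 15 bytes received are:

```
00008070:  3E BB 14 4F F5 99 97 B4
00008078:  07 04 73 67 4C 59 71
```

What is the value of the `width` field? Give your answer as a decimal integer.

47892

`width` follows `sample_rate` (1 byte), so it starts at byte offset 1 and occupies 2 bytes.
Bytes at offsets 1..2: BB 14.
Big-endian: lowest address holds the most-significant byte.
The bytes are already most-significant first: 0xBB14.
0xBB14 = 47892.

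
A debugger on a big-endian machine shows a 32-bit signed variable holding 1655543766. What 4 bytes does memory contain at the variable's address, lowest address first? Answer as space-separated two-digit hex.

1655543766 in hexadecimal, padded to 32 bits, is 0x62AD97D6.
Split into bytes (most-significant first): 62 AD 97 D6.
Big-endian stores the most-significant byte at the lowest address.
So the memory order matches the most-significant-first order: 62 AD 97 D6.

62 AD 97 D6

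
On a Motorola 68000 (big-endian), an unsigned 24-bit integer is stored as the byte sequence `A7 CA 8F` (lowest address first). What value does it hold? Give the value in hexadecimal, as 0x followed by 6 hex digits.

0xA7CA8F

Big-endian: lowest address holds the most-significant byte.
The bytes are already most-significant first: 0xA7CA8F.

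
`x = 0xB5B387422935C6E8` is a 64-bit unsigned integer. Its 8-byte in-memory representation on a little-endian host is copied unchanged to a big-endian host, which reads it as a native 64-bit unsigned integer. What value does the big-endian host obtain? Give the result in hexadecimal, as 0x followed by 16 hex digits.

0xE8C635294287B3B5

Stored little-endian, the bytes at ascending addresses are E8 C6 35 29 42 87 B3 B5.
Read back as big-endian, the last byte is least significant, giving 0xE8C635294287B3B5.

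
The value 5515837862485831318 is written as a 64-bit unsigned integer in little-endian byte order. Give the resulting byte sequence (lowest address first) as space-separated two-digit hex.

5515837862485831318 in hexadecimal, padded to 64 bits, is 0x4C8C314FD01E2E96.
Split into bytes (most-significant first): 4C 8C 31 4F D0 1E 2E 96.
In little-endian order the low byte comes first in memory.
So at ascending addresses the bytes are 96 2E 1E D0 4F 31 8C 4C.

96 2E 1E D0 4F 31 8C 4C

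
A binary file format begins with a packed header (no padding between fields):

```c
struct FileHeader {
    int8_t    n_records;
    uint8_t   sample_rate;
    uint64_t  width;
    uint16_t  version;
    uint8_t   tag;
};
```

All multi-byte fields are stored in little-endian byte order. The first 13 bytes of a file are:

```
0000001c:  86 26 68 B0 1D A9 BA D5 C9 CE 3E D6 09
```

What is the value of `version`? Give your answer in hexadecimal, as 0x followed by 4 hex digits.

0xD63E

`version` follows `n_records` (1 B), `sample_rate` (1 B), `width` (8 B), so it starts at offset 1 + 1 + 8 = 10 and occupies 2 bytes.
Bytes at offsets 10..11: 3E D6.
Little-endian stores the least-significant byte at the lowest address.
Reassemble most-significant byte first: D6 3E → 0xD63E.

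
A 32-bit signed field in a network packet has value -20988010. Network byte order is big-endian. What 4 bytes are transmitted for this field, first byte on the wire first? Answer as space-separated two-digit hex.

Two's complement of -20988010 in 32 bits: 20988010 = 0x0140406A; invert → 0xFEBFBF95; add 1 → 0xFEBFBF96.
Split into bytes (most-significant first): FE BF BF 96.
Big-endian: lowest address holds the most-significant byte.
So the memory order matches the most-significant-first order: FE BF BF 96.

FE BF BF 96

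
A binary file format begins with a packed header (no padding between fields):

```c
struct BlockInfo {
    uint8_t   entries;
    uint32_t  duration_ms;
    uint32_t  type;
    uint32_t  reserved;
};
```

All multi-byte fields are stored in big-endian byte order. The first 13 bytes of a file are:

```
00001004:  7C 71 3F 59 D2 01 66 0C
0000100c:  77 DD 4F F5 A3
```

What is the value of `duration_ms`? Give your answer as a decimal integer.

1899977170

`duration_ms` follows `entries` (1 byte), so it starts at byte offset 1 and occupies 4 bytes.
Bytes at offsets 1..4: 71 3F 59 D2.
Big-endian: lowest address holds the most-significant byte.
The bytes are already most-significant first: 0x713F59D2.
0x713F59D2 = 1899977170.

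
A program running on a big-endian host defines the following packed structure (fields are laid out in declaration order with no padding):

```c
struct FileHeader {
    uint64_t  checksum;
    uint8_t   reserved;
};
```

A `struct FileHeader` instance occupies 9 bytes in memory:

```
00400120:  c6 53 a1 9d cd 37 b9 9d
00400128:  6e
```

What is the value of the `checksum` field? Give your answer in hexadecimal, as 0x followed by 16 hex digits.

0xC653A19DCD37B99D

`checksum` is the first field, at byte offset 0, occupying 8 bytes.
Bytes at offsets 0..7: C6 53 A1 9D CD 37 B9 9D.
Big-endian stores the most-significant byte at the lowest address.
The bytes are already most-significant first: 0xC653A19DCD37B99D.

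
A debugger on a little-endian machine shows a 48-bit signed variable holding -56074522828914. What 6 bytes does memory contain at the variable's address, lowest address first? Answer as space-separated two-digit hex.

8E 5F FC 21 00 CD

Two's complement of -56074522828914 in 48 bits: 56074522828914 = 0x32FFDE03A072; invert → 0xCD0021FC5F8D; add 1 → 0xCD0021FC5F8E.
Split into bytes (most-significant first): CD 00 21 FC 5F 8E.
In little-endian order the low byte comes first in memory.
So at ascending addresses the bytes are 8E 5F FC 21 00 CD.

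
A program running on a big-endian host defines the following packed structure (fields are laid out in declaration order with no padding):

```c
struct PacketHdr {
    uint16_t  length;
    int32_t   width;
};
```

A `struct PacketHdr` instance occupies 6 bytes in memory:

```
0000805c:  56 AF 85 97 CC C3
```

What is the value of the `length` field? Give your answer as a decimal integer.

`length` is the first field, at byte offset 0, occupying 2 bytes.
Bytes at offsets 0..1: 56 AF.
Big-endian: lowest address holds the most-significant byte.
The bytes are already most-significant first: 0x56AF.
0x56AF = 22191.

22191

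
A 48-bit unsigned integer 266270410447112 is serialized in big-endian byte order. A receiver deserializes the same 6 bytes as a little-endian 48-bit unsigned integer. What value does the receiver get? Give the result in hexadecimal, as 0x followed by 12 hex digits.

0x08993AE92BF2

266270410447112 in 48-bit hexadecimal is 0xF22BE93A9908.
Stored big-endian, the bytes at ascending addresses are F2 2B E9 3A 99 08.
Read back as little-endian, the first byte is least significant, giving 0x08993AE92BF2.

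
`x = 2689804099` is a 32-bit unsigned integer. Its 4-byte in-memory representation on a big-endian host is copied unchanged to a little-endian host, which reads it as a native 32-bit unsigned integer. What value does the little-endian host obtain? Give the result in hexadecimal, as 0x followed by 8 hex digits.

0x432753A0

2689804099 in 32-bit hexadecimal is 0xA0532743.
Stored big-endian, the bytes at ascending addresses are A0 53 27 43.
Read back as little-endian, the first byte is least significant, giving 0x432753A0.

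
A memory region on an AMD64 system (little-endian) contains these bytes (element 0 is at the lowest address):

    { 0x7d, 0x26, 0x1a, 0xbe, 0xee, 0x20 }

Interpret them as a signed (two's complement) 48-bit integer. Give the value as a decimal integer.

36209763690109

Little-endian stores the least-significant byte at the lowest address.
Reassemble most-significant byte first: 20 EE BE 1A 26 7D → 0x20EEBE1A267D.
0x20EEBE1A267D = 36209763690109.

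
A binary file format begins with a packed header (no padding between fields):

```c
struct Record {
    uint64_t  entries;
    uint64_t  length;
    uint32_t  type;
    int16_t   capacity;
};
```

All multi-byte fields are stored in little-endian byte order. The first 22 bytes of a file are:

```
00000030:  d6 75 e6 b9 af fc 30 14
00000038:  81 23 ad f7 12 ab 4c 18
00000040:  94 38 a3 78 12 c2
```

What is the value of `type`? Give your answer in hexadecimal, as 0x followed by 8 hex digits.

0x78A33894

`type` follows `entries` (8 B), `length` (8 B), so it starts at offset 8 + 8 = 16 and occupies 4 bytes.
Bytes at offsets 16..19: 94 38 A3 78.
Little-endian stores the least-significant byte at the lowest address.
Reassemble most-significant byte first: 78 A3 38 94 → 0x78A33894.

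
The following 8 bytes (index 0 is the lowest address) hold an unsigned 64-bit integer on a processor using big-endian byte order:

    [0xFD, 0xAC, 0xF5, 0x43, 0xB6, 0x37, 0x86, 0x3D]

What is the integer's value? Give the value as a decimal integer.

18279254658758706749

Big-endian: lowest address holds the most-significant byte.
The bytes are already most-significant first: 0xFDACF543B637863D.
0xFDACF543B637863D = 18279254658758706749.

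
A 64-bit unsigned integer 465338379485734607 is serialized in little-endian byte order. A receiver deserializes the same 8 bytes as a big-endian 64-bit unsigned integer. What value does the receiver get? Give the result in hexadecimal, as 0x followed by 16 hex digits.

465338379485734607 in 64-bit hexadecimal is 0x067536CA699A66CF.
Stored little-endian, the bytes at ascending addresses are CF 66 9A 69 CA 36 75 06.
Read back as big-endian, the last byte is least significant, giving 0xCF669A69CA367506.

0xCF669A69CA367506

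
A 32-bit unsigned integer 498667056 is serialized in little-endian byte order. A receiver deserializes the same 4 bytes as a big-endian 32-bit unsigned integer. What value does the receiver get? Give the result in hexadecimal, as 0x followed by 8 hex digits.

0x300EB91D

498667056 in 32-bit hexadecimal is 0x1DB90E30.
Stored little-endian, the bytes at ascending addresses are 30 0E B9 1D.
Read back as big-endian, the last byte is least significant, giving 0x300EB91D.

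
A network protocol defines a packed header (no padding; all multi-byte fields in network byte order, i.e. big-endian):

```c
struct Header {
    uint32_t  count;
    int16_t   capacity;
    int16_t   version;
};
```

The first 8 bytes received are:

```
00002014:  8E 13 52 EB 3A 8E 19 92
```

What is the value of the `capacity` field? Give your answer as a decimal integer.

14990

`capacity` follows `count` (4 bytes), so it starts at byte offset 4 and occupies 2 bytes.
Bytes at offsets 4..5: 3A 8E.
Big-endian: lowest address holds the most-significant byte.
The bytes are already most-significant first: 0x3A8E.
0x3A8E = 14990.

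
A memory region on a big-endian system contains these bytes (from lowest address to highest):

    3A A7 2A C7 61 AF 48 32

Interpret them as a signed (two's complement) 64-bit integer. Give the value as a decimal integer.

In big-endian order the high byte comes first in memory.
The bytes are already most-significant first: 0x3AA72AC761AF4832.
0x3AA72AC761AF4832 = 4226393811136235570.

4226393811136235570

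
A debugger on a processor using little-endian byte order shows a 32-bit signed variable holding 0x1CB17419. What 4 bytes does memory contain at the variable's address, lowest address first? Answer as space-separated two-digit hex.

Split into bytes (most-significant first): 1C B1 74 19.
Little-endian: lowest address holds the least-significant byte.
So at ascending addresses the bytes are 19 74 B1 1C.

19 74 B1 1C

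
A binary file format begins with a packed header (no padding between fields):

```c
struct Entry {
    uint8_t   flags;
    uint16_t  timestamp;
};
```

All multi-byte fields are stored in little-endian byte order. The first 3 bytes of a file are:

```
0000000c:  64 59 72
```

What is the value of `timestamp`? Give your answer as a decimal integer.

29273

`timestamp` follows `flags` (1 byte), so it starts at byte offset 1 and occupies 2 bytes.
Bytes at offsets 1..2: 59 72.
In little-endian order the low byte comes first in memory.
Reassemble most-significant byte first: 72 59 → 0x7259.
0x7259 = 29273.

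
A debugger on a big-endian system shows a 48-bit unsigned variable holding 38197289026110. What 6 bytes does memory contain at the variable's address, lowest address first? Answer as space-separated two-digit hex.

38197289026110 in hexadecimal, padded to 48 bits, is 0x22BD7FD8023E.
Split into bytes (most-significant first): 22 BD 7F D8 02 3E.
Big-endian stores the most-significant byte at the lowest address.
So the memory order matches the most-significant-first order: 22 BD 7F D8 02 3E.

22 BD 7F D8 02 3E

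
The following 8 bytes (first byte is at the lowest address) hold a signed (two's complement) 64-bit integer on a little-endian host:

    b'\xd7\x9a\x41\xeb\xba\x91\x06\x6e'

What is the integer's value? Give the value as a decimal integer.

7928184426029226711

Little-endian: lowest address holds the least-significant byte.
Reassemble most-significant byte first: 6E 06 91 BA EB 41 9A D7 → 0x6E0691BAEB419AD7.
0x6E0691BAEB419AD7 = 7928184426029226711.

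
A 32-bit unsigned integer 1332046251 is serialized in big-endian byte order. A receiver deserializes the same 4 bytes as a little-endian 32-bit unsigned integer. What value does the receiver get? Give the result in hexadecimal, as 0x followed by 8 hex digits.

1332046251 in 32-bit hexadecimal is 0x4F6569AB.
Stored big-endian, the bytes at ascending addresses are 4F 65 69 AB.
Read back as little-endian, the first byte is least significant, giving 0xAB69654F.

0xAB69654F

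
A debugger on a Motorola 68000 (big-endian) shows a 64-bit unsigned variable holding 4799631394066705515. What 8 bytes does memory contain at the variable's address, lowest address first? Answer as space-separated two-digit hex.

42 9B B7 52 C8 28 AC 6B

4799631394066705515 in hexadecimal, padded to 64 bits, is 0x429BB752C828AC6B.
Split into bytes (most-significant first): 42 9B B7 52 C8 28 AC 6B.
In big-endian order the high byte comes first in memory.
So the memory order matches the most-significant-first order: 42 9B B7 52 C8 28 AC 6B.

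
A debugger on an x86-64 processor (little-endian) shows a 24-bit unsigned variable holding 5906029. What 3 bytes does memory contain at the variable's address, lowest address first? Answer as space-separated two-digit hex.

6D 1E 5A

5906029 in hexadecimal, padded to 24 bits, is 0x5A1E6D.
Split into bytes (most-significant first): 5A 1E 6D.
Little-endian: lowest address holds the least-significant byte.
So at ascending addresses the bytes are 6D 1E 5A.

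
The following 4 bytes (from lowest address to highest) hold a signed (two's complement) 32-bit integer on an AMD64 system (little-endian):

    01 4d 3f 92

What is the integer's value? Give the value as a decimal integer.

In little-endian order the low byte comes first in memory.
Reassemble most-significant byte first: 92 3F 4D 01 → 0x923F4D01.
Top bit is set, so as a signed 32-bit value this is 0x923F4D01 − 2^32 = -1841345279.

-1841345279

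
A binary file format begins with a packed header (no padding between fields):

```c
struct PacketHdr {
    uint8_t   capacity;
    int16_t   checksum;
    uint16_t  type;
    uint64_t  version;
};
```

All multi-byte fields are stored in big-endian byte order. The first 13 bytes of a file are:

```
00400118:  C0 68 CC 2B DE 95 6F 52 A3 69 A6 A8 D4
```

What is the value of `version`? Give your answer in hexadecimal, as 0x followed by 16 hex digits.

`version` follows `capacity` (1 B), `checksum` (2 B), `type` (2 B), so it starts at offset 1 + 2 + 2 = 5 and occupies 8 bytes.
Bytes at offsets 5..12: 95 6F 52 A3 69 A6 A8 D4.
Big-endian: lowest address holds the most-significant byte.
The bytes are already most-significant first: 0x956F52A369A6A8D4.

0x956F52A369A6A8D4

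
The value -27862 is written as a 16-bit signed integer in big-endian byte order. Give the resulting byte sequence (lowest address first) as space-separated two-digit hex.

Two's complement of -27862 in 16 bits: 27862 = 0x6CD6; invert → 0x9329; add 1 → 0x932A.
Split into bytes (most-significant first): 93 2A.
Big-endian: lowest address holds the most-significant byte.
So the memory order matches the most-significant-first order: 93 2A.

93 2A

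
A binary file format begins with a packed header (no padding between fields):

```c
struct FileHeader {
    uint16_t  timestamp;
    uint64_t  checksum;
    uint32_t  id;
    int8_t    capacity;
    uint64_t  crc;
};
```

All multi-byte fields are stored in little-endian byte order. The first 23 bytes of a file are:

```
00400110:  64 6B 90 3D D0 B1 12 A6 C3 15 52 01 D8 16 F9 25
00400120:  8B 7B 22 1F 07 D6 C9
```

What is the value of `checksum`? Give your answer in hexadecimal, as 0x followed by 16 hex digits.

0x15C3A612B1D03D90

`checksum` follows `timestamp` (2 bytes), so it starts at byte offset 2 and occupies 8 bytes.
Bytes at offsets 2..9: 90 3D D0 B1 12 A6 C3 15.
In little-endian order the low byte comes first in memory.
Reassemble most-significant byte first: 15 C3 A6 12 B1 D0 3D 90 → 0x15C3A612B1D03D90.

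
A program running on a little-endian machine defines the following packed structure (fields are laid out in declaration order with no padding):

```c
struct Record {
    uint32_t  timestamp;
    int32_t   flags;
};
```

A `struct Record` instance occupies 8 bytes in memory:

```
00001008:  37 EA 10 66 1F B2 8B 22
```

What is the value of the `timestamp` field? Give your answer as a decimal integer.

1712384567

`timestamp` is the first field, at byte offset 0, occupying 4 bytes.
Bytes at offsets 0..3: 37 EA 10 66.
Little-endian stores the least-significant byte at the lowest address.
Reassemble most-significant byte first: 66 10 EA 37 → 0x6610EA37.
0x6610EA37 = 1712384567.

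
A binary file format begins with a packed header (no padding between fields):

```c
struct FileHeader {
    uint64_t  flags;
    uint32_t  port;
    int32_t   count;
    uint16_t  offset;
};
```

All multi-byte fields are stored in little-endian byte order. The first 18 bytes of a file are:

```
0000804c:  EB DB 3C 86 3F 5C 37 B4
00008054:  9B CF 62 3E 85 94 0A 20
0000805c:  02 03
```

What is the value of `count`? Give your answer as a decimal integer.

`count` follows `flags` (8 B), `port` (4 B), so it starts at offset 8 + 4 = 12 and occupies 4 bytes.
Bytes at offsets 12..15: 85 94 0A 20.
Little-endian stores the least-significant byte at the lowest address.
Reassemble most-significant byte first: 20 0A 94 85 → 0x200A9485.
0x200A9485 = 537564293.

537564293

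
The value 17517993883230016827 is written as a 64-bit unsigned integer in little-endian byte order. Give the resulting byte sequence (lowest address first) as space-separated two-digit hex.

3B 15 64 5B 9F 6A 1C F3

17517993883230016827 in hexadecimal, padded to 64 bits, is 0xF31C6A9F5B64153B.
Split into bytes (most-significant first): F3 1C 6A 9F 5B 64 15 3B.
Little-endian stores the least-significant byte at the lowest address.
So at ascending addresses the bytes are 3B 15 64 5B 9F 6A 1C F3.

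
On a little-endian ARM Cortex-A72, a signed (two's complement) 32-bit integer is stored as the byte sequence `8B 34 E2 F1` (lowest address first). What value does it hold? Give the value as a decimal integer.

-236833653

In little-endian order the low byte comes first in memory.
Reassemble most-significant byte first: F1 E2 34 8B → 0xF1E2348B.
Top bit is set, so as a signed 32-bit value this is 0xF1E2348B − 2^32 = -236833653.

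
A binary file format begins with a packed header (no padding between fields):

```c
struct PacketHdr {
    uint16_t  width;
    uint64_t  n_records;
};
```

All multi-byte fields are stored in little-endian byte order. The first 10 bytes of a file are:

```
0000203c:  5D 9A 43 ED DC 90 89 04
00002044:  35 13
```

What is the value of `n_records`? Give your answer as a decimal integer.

`n_records` follows `width` (2 bytes), so it starts at byte offset 2 and occupies 8 bytes.
Bytes at offsets 2..9: 43 ED DC 90 89 04 35 13.
Little-endian stores the least-significant byte at the lowest address.
Reassemble most-significant byte first: 13 35 04 89 90 DC ED 43 → 0x1335048990DCED43.
0x1335048990DCED43 = 1384017449373723971.

1384017449373723971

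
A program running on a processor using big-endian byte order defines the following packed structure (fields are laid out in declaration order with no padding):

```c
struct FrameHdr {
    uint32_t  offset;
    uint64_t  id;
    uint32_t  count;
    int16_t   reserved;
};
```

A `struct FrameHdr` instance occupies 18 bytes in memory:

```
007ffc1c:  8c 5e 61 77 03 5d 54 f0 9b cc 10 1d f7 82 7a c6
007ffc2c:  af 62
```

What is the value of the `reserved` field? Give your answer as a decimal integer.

-20638

`reserved` follows `offset` (4 B), `id` (8 B), `count` (4 B), so it starts at offset 4 + 8 + 4 = 16 and occupies 2 bytes.
Bytes at offsets 16..17: AF 62.
Big-endian: lowest address holds the most-significant byte.
The bytes are already most-significant first: 0xAF62.
Top bit is set, so as a signed 16-bit value this is 0xAF62 − 2^16 = -20638.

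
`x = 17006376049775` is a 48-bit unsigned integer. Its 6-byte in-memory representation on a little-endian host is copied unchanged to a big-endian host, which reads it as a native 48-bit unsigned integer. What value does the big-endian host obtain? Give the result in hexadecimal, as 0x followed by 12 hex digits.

0x6FDC009B770F

17006376049775 in 48-bit hexadecimal is 0x0F779B00DC6F.
Stored little-endian, the bytes at ascending addresses are 6F DC 00 9B 77 0F.
Read back as big-endian, the last byte is least significant, giving 0x6FDC009B770F.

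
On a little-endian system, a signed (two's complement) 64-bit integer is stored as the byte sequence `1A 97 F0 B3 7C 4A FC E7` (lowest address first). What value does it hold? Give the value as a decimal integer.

-1730426257361823974

Little-endian: lowest address holds the least-significant byte.
Reassemble most-significant byte first: E7 FC 4A 7C B3 F0 97 1A → 0xE7FC4A7CB3F0971A.
Top bit is set, so as a signed 64-bit value this is 0xE7FC4A7CB3F0971A − 2^64 = -1730426257361823974.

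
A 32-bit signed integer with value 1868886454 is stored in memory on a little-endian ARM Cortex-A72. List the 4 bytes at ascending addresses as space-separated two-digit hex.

1868886454 in hexadecimal, padded to 32 bits, is 0x6F64F1B6.
Split into bytes (most-significant first): 6F 64 F1 B6.
Little-endian: lowest address holds the least-significant byte.
So at ascending addresses the bytes are B6 F1 64 6F.

B6 F1 64 6F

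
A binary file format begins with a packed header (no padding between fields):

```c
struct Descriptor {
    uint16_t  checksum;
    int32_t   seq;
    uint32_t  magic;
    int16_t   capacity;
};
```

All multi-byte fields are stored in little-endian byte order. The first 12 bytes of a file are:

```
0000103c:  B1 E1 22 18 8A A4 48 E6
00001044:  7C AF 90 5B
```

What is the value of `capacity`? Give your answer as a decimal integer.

`capacity` follows `checksum` (2 B), `seq` (4 B), `magic` (4 B), so it starts at offset 2 + 4 + 4 = 10 and occupies 2 bytes.
Bytes at offsets 10..11: 90 5B.
In little-endian order the low byte comes first in memory.
Reassemble most-significant byte first: 5B 90 → 0x5B90.
0x5B90 = 23440.

23440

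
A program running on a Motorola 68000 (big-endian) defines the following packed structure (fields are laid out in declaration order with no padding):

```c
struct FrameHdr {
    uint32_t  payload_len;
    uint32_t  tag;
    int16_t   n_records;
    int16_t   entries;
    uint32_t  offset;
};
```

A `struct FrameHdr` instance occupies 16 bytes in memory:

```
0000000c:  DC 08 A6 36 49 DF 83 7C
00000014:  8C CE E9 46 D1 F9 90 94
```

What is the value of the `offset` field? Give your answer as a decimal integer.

`offset` follows `payload_len` (4 B), `tag` (4 B), `n_records` (2 B), `entries` (2 B), so it starts at offset 4 + 4 + 2 + 2 = 12 and occupies 4 bytes.
Bytes at offsets 12..15: D1 F9 90 94.
Big-endian: lowest address holds the most-significant byte.
The bytes are already most-significant first: 0xD1F99094.
0xD1F99094 = 3522793620.

3522793620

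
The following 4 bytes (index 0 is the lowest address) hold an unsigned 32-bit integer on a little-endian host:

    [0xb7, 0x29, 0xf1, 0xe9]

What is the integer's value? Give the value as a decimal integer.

In little-endian order the low byte comes first in memory.
Reassemble most-significant byte first: E9 F1 29 B7 → 0xE9F129B7.
0xE9F129B7 = 3924896183.

3924896183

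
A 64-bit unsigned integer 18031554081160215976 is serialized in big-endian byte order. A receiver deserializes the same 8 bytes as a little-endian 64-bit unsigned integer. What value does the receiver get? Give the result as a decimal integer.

12159099745095269626

18031554081160215976 in 64-bit hexadecimal is 0xFA3CF2E6CBCCBDA8.
Stored big-endian, the bytes at ascending addresses are FA 3C F2 E6 CB CC BD A8.
Read back as little-endian, the first byte is least significant, giving 0xA8BDCCCBE6F23CFA.
0xA8BDCCCBE6F23CFA = 12159099745095269626.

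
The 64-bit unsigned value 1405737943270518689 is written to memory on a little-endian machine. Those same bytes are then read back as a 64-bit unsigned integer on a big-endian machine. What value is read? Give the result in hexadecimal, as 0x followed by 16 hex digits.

1405737943270518689 in 64-bit hexadecimal is 0x13822F3623ED6FA1.
Stored little-endian, the bytes at ascending addresses are A1 6F ED 23 36 2F 82 13.
Read back as big-endian, the last byte is least significant, giving 0xA16FED23362F8213.

0xA16FED23362F8213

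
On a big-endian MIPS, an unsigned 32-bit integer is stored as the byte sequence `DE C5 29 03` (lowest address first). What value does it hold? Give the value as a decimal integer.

3737463043

Big-endian: lowest address holds the most-significant byte.
The bytes are already most-significant first: 0xDEC52903.
0xDEC52903 = 3737463043.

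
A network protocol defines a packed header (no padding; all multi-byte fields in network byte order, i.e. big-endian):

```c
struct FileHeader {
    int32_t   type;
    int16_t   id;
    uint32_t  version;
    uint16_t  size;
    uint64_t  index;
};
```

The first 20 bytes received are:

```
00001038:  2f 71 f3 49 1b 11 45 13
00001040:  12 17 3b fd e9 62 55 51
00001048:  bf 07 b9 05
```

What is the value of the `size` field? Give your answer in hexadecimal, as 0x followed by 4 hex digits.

`size` follows `type` (4 B), `id` (2 B), `version` (4 B), so it starts at offset 4 + 2 + 4 = 10 and occupies 2 bytes.
Bytes at offsets 10..11: 3B FD.
Big-endian: lowest address holds the most-significant byte.
The bytes are already most-significant first: 0x3BFD.

0x3BFD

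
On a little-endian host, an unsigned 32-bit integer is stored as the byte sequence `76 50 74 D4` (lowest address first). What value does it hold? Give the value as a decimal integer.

Little-endian stores the least-significant byte at the lowest address.
Reassemble most-significant byte first: D4 74 50 76 → 0xD4745076.
0xD4745076 = 3564392566.

3564392566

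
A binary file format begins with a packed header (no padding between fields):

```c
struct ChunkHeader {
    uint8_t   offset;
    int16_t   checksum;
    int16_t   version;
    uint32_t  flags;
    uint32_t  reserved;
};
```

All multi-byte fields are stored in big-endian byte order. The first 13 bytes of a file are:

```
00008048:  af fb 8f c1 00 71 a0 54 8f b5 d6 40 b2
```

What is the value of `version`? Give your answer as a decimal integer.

`version` follows `offset` (1 B), `checksum` (2 B), so it starts at offset 1 + 2 = 3 and occupies 2 bytes.
Bytes at offsets 3..4: C1 00.
Big-endian: lowest address holds the most-significant byte.
The bytes are already most-significant first: 0xC100.
Top bit is set, so as a signed 16-bit value this is 0xC100 − 2^16 = -16128.

-16128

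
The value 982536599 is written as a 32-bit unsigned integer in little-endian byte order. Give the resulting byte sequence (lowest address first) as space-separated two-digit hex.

982536599 in hexadecimal, padded to 32 bits, is 0x3A905197.
Split into bytes (most-significant first): 3A 90 51 97.
Little-endian stores the least-significant byte at the lowest address.
So at ascending addresses the bytes are 97 51 90 3A.

97 51 90 3A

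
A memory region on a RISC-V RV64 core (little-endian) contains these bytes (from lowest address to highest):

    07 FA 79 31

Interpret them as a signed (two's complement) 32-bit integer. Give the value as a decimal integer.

Little-endian stores the least-significant byte at the lowest address.
Reassemble most-significant byte first: 31 79 FA 07 → 0x3179FA07.
0x3179FA07 = 830077447.

830077447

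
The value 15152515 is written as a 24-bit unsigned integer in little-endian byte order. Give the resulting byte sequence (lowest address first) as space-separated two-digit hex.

15152515 in hexadecimal, padded to 24 bits, is 0xE73583.
Split into bytes (most-significant first): E7 35 83.
In little-endian order the low byte comes first in memory.
So at ascending addresses the bytes are 83 35 E7.

83 35 E7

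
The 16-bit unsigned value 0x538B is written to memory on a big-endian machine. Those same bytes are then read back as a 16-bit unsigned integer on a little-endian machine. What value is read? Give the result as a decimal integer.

Stored big-endian, the bytes at ascending addresses are 53 8B.
Read back as little-endian, the first byte is least significant, giving 0x8B53.
0x8B53 = 35667.

35667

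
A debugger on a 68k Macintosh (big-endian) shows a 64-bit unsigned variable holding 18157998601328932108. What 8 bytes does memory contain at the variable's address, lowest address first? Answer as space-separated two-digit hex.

18157998601328932108 in hexadecimal, padded to 64 bits, is 0xFBFE2B85D040350C.
Split into bytes (most-significant first): FB FE 2B 85 D0 40 35 0C.
Big-endian stores the most-significant byte at the lowest address.
So the memory order matches the most-significant-first order: FB FE 2B 85 D0 40 35 0C.

FB FE 2B 85 D0 40 35 0C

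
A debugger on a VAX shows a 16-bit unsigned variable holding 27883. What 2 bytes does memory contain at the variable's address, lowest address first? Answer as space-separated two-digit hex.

EB 6C

27883 in hexadecimal, padded to 16 bits, is 0x6CEB.
Split into bytes (most-significant first): 6C EB.
Little-endian stores the least-significant byte at the lowest address.
So at ascending addresses the bytes are EB 6C.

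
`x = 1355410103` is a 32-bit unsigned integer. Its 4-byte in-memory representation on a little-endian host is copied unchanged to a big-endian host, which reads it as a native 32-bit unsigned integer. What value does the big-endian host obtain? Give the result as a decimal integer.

3085617488

1355410103 in 32-bit hexadecimal is 0x50C9EAB7.
Stored little-endian, the bytes at ascending addresses are B7 EA C9 50.
Read back as big-endian, the last byte is least significant, giving 0xB7EAC950.
0xB7EAC950 = 3085617488.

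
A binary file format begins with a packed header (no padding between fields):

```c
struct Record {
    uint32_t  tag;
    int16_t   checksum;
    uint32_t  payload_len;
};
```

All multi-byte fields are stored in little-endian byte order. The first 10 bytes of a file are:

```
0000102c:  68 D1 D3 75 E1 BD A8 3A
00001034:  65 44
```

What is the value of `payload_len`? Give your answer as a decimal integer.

1147484840

`payload_len` follows `tag` (4 B), `checksum` (2 B), so it starts at offset 4 + 2 = 6 and occupies 4 bytes.
Bytes at offsets 6..9: A8 3A 65 44.
In little-endian order the low byte comes first in memory.
Reassemble most-significant byte first: 44 65 3A A8 → 0x44653AA8.
0x44653AA8 = 1147484840.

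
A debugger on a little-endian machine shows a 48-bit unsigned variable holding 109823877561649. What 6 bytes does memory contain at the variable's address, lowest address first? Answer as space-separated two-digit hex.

31 BD 35 5D E2 63

109823877561649 in hexadecimal, padded to 48 bits, is 0x63E25D35BD31.
Split into bytes (most-significant first): 63 E2 5D 35 BD 31.
In little-endian order the low byte comes first in memory.
So at ascending addresses the bytes are 31 BD 35 5D E2 63.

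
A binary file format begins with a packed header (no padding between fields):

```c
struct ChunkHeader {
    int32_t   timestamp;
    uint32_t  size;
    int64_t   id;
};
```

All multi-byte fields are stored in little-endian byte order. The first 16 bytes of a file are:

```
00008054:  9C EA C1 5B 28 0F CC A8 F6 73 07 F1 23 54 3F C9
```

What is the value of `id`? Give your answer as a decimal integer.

`id` follows `timestamp` (4 B), `size` (4 B), so it starts at offset 4 + 4 = 8 and occupies 8 bytes.
Bytes at offsets 8..15: F6 73 07 F1 23 54 3F C9.
Little-endian stores the least-significant byte at the lowest address.
Reassemble most-significant byte first: C9 3F 54 23 F1 07 73 F6 → 0xC93F5423F10773F6.
Top bit is set, so as a signed 64-bit value this is 0xC93F5423F10773F6 − 2^64 = -3945342235208879114.

-3945342235208879114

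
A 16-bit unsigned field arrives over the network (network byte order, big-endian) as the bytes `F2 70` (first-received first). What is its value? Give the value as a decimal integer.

In big-endian order the high byte comes first in memory.
The bytes are already most-significant first: 0xF270.
0xF270 = 62064.

62064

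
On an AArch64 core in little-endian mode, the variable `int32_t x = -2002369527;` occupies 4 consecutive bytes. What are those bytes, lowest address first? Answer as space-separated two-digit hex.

Two's complement of -2002369527 in 32 bits: 2002369527 = 0x7759BBF7; invert → 0x88A64408; add 1 → 0x88A64409.
Split into bytes (most-significant first): 88 A6 44 09.
In little-endian order the low byte comes first in memory.
So at ascending addresses the bytes are 09 44 A6 88.

09 44 A6 88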